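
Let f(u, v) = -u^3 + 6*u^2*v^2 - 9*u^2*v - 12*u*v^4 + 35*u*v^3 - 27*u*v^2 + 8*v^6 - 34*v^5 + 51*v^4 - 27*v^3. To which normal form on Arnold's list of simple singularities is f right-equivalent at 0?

The Hessian of f at 0 is [[0, 0], [0, 0]] with rank 0, so corank 2. A Groebner basis of the Jacobian ideal J(f) in C{u,v} is {-u^2/4 - 3*u*v/2 + v^4 - v^3/12 - 9*v^2/4, u^3 - 57*u^2/4 - 171*u*v/2 + 89*v^3/4 - 513*v^2/4, u^2*v + 37*u^2/12 + 37*u*v/2 - 287*v^3/36 + 111*v^2/4, -u^2/2 + u*v^2 - 3*u*v + 17*v^3/6 - 9*v^2/2}; counting standard monomials gives mu = 7. Corank 2; j^3 = -(u + 3*v)^3 is a perfect cube, so E-series; the 4-jet and mu = 7 give E_7.

E_7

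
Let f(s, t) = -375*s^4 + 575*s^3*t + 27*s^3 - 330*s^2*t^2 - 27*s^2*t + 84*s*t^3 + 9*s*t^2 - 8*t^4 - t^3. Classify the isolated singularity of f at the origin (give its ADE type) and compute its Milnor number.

Type E7, Milnor number mu = 7.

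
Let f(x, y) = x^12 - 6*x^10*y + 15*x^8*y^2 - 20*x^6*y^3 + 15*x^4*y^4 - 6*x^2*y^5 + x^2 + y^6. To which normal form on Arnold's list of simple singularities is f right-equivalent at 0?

The Hessian of f at 0 has rank 1. Corank 1: A-series; mu = 5 gives A_5.

A5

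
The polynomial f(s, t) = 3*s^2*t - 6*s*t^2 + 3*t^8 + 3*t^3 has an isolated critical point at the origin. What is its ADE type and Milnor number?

The Hessian of f at 0 has rank 0. Corank 2; j^3 = 3*t*(s - t)^2 has shape L^2 M (L != M), so D-series; mu = 9 gives D_9.

Type D_{9}, Milnor number mu = 9.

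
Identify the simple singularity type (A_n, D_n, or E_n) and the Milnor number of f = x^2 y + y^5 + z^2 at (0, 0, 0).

Type D_6, Milnor number mu = 6.

The Hessian of f at 0 is [[0, 0, 0], [0, 0, 0], [0, 0, 2]] with rank 1, so corank 2. A Groebner basis of the Jacobian ideal J(f) in C{x,y,z} is {x^2/5 + y^4, x^3, x*y, z}; counting standard monomials gives mu = 6. Corank 2; j^3 = x^2*y has shape L^2 M (L != M), so D-series; mu = 6 gives D_6.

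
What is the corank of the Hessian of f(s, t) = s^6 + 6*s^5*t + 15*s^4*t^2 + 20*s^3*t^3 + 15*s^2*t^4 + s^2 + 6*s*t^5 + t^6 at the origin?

Hessian at 0 has rank 1.

1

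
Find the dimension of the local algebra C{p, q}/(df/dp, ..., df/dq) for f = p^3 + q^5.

8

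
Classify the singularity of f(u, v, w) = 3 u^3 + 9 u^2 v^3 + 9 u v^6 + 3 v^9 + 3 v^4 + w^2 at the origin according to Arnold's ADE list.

E6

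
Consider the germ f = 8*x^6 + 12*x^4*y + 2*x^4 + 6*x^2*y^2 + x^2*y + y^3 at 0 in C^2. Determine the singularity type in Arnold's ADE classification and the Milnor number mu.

Type D_{4}, Milnor number mu = 4.

The Hessian of f at 0 has rank 0. Corank 2; j^3 = y*(x^2 + y^2) splits into three distinct lines over C (the quadratic factor has nonzero discriminant), so D_4.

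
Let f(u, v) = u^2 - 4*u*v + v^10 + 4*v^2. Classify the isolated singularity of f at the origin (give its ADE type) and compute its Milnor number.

Type A_9, Milnor number mu = 9.

The Hessian of f at 0 has rank 1. Corank 1: A-series; mu = 9 gives A_9.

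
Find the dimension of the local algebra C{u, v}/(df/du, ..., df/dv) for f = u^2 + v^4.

3

The Hessian of f at 0 has rank 1. Corank 1: A-series; mu = 3 gives A_3.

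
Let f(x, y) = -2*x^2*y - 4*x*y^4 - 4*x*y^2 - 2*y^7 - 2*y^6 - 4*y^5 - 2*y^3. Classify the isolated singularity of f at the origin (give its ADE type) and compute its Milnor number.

The Hessian of f at 0 has rank 0. Corank 2; j^3 = -2*y*(x + y)^2 has shape L^2 M (L != M), so D-series; mu = 7 gives D_7.

Type D_7, Milnor number mu = 7.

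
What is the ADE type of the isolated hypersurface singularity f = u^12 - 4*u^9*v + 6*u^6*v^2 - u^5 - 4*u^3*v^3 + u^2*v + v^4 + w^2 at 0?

D_5

The Hessian of f at 0 has rank 1. Corank 2; j^3 = u^2*v has shape L^2 M (L != M), so D-series; mu = 5 gives D_5.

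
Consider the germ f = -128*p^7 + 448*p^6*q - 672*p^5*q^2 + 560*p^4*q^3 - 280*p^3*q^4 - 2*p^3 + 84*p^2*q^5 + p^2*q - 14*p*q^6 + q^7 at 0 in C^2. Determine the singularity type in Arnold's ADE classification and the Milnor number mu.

Type D_8, Milnor number mu = 8.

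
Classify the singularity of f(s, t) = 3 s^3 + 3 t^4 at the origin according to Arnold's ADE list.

E_6

The Hessian of f at 0 is [[0, 0], [0, 0]] with rank 0, so corank 2. A Groebner basis of the Jacobian ideal J(f) in C{s,t} is {t^3, s^2}; counting standard monomials gives mu = 6. Corank 2; j^3 = 3*s^3 is a perfect cube, so E-series; the 4-jet and mu = 6 give E_6.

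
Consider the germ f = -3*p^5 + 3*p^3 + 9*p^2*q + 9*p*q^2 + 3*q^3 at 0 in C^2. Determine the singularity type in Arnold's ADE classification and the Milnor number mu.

Type E_{8}, Milnor number mu = 8.

The Hessian of f at 0 has rank 0. Corank 2; j^3 = 3*(p + q)^3 is a perfect cube, so E-series; the 5-jet and mu = 8 give E_8.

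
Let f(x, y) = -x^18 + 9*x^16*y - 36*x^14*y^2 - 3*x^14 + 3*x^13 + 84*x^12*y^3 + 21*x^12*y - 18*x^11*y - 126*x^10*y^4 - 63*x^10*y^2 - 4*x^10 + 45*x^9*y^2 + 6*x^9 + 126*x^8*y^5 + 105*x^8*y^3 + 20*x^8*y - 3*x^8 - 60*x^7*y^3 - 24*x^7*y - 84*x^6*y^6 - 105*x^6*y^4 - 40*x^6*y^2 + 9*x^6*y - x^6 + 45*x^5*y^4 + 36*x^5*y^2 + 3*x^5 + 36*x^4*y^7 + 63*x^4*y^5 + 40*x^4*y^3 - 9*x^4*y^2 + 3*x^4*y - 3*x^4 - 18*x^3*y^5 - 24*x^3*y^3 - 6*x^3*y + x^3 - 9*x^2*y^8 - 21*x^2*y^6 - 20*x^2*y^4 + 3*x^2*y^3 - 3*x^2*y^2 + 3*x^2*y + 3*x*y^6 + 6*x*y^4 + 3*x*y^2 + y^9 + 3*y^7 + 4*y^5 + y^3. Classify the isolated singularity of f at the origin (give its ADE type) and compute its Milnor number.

The Hessian of f at 0 has rank 0. Corank 2; j^3 = (x + y)^3 is a perfect cube, so E-series; the 5-jet and mu = 8 give E_8.

Type E_8, Milnor number mu = 8.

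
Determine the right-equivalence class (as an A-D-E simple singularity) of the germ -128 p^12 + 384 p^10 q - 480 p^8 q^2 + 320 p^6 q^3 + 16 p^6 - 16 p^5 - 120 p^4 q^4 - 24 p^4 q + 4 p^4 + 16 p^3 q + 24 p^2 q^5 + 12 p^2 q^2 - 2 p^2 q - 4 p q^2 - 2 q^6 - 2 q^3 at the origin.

The Hessian of f at 0 has rank 0. Corank 2; j^3 = -2*q*(p + q)^2 has shape L^2 M (L != M), so D-series; mu = 7 gives D_7.

D7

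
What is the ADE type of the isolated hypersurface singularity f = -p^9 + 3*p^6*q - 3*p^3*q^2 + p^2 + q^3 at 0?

A_2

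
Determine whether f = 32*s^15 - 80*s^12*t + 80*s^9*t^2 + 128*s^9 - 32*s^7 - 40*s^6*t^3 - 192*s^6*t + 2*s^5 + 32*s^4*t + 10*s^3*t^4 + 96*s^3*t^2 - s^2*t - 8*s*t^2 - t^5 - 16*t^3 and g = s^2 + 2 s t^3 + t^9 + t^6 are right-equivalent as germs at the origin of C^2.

The Hessian of f at 0 has rank 0. Corank 2; j^3 = -t*(s + 4*t)^2 has shape L^2 M (L != M), so D-series; mu = 6 gives D_6. The Hessian of g at 0 has rank 1. Corank 1: A-series; mu = 8 gives A_8. f is D_6 but g is A_8, hence not right-equivalent.

No.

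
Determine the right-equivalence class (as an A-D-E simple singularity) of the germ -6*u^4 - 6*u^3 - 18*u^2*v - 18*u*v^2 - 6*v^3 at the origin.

E_6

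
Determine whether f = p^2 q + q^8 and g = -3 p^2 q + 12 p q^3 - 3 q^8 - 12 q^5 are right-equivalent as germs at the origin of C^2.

Yes.

The Hessian of f at 0 has rank 0. Corank 2; j^3 = p^2*q has shape L^2 M (L != M), so D-series; mu = 9 gives D_9. The Hessian of g at 0 has rank 0. Corank 2; j^3 = -3*p^2*q has shape L^2 M (L != M), so D-series; mu = 9 gives D_9. Both have type D_9, hence right-equivalent.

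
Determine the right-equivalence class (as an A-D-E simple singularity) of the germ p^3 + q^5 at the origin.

E_{8}

The Hessian of f at 0 is [[0, 0], [0, 0]] with rank 0, so corank 2. A Groebner basis of the Jacobian ideal J(f) in C{p,q} is {q^4, p^2}; counting standard monomials gives mu = 8. Corank 2; j^3 = p^3 is a perfect cube, so E-series; the 5-jet and mu = 8 give E_8.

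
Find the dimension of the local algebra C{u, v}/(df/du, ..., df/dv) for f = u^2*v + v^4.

5

The Hessian of f at 0 has rank 0. Corank 2; j^3 = u^2*v has shape L^2 M (L != M), so D-series; mu = 5 gives D_5.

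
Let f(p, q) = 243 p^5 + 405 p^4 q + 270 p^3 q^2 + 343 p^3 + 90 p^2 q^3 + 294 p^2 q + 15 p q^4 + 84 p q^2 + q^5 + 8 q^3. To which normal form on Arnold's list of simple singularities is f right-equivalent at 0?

The Hessian of f at 0 has rank 0. Corank 2; j^3 = (7*p + 2*q)^3 is a perfect cube, so E-series; the 5-jet and mu = 8 give E_8.

E8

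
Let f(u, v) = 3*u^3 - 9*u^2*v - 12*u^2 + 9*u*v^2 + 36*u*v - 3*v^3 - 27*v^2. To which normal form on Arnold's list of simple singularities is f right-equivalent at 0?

The Hessian of f at 0 has rank 1. Corank 1: A-series; mu = 2 gives A_2.

A2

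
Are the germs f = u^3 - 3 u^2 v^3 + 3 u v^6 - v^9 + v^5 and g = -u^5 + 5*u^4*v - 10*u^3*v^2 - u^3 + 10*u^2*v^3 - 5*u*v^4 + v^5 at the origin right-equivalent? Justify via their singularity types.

Yes.

The Hessian of f at 0 has rank 0. Corank 2; j^3 = u^3 is a perfect cube, so E-series; the 5-jet and mu = 8 give E_8. The Hessian of g at 0 has rank 0. Corank 2; j^3 = -u^3 is a perfect cube, so E-series; the 5-jet and mu = 8 give E_8. Both have type E_8, hence right-equivalent.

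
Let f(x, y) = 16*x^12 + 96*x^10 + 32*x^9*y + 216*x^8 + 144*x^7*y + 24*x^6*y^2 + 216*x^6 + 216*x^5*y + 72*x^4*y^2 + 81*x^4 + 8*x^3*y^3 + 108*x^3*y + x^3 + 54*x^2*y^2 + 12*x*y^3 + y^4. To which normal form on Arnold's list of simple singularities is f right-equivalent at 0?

The Hessian of f at 0 has rank 0. Corank 2; j^3 = x^3 is a perfect cube, so E-series; the 4-jet and mu = 6 give E_6.

E_{6}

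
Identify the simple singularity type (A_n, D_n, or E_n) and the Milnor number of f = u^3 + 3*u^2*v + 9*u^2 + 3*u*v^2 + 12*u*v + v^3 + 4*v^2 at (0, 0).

The Hessian of f at 0 has rank 1. Corank 1: A-series; mu = 2 gives A_2.

Type A_{2}, Milnor number mu = 2.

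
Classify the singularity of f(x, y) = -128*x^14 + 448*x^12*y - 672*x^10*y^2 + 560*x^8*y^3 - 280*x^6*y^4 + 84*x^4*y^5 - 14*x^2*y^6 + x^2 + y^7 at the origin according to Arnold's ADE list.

A_{6}

The Hessian of f at 0 has rank 1. Corank 1: A-series; mu = 6 gives A_6.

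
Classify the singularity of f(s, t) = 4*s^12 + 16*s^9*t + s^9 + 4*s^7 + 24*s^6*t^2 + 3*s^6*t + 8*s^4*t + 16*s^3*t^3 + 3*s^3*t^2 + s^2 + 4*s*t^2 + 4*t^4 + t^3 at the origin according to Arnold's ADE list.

A2

The Hessian of f at 0 has rank 1. Corank 1: A-series; mu = 2 gives A_2.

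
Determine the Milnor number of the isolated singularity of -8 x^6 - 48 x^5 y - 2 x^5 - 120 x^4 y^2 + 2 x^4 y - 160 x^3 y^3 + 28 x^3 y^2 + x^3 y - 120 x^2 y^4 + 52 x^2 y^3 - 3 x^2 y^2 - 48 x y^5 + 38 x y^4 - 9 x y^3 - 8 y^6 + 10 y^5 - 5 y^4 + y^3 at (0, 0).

The Hessian of f at 0 has rank 0. Corank 2; j^3 = y^3 is a perfect cube, so E-series; the 4-jet and mu = 7 give E_7.

7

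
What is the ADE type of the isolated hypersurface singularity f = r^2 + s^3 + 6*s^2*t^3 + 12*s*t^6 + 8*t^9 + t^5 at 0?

The Hessian of f at 0 is [[0, 0, 0], [0, 0, 0], [0, 0, 2]] with rank 1, so corank 2. A Groebner basis of the Jacobian ideal J(f) in C{s,t,r} is {s^2/4 + s*t^3, t^4, s^3, s^2*t, r}; counting standard monomials gives mu = 8. Corank 2; j^3 = s^3 is a perfect cube, so E-series; the 5-jet and mu = 8 give E_8.

E8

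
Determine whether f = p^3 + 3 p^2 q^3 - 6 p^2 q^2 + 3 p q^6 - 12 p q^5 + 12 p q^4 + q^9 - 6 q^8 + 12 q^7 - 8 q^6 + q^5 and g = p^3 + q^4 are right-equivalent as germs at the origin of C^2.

No.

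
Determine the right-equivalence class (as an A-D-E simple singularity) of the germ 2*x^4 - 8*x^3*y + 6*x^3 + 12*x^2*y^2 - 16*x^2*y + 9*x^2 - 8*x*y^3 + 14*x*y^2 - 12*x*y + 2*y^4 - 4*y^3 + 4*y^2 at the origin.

A_{3}

The Hessian of f at 0 is [[18, -12], [-12, 8]] with rank 1, so corank 1. A Groebner basis of the Jacobian ideal J(f) in C{x,y} is {x^2 + 12*x - 8*y, x*y + 18*x - 12*y, 27*x + y^2 - 18*y}; counting standard monomials gives mu = 3. Corank 1: A-series; mu = 3 gives A_3.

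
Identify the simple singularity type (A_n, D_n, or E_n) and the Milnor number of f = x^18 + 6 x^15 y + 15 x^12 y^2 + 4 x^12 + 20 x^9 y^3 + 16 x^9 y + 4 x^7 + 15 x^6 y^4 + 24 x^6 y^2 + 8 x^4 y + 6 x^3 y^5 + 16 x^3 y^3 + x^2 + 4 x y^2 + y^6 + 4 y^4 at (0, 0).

The Hessian of f at 0 has rank 1. Corank 1: A-series; mu = 5 gives A_5.

Type A_{5}, Milnor number mu = 5.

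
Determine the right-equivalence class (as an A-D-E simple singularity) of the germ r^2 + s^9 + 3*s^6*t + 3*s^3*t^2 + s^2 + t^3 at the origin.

The Hessian of f at 0 has rank 2. Corank 1: A-series; mu = 2 gives A_2.

A_{2}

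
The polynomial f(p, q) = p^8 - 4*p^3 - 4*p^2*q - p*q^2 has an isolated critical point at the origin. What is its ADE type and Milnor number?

The Hessian of f at 0 has rank 0. Corank 2; j^3 = -p*(2*p + q)^2 has shape L^2 M (L != M), so D-series; mu = 9 gives D_9.

Type D_{9}, Milnor number mu = 9.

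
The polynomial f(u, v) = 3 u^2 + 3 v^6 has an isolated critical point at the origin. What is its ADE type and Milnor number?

Type A_{5}, Milnor number mu = 5.

The Hessian of f at 0 is [[6, 0], [0, 0]] with rank 1, so corank 1. A Groebner basis of the Jacobian ideal J(f) in C{u,v} is {v^5, u}; counting standard monomials gives mu = 5. Corank 1: A-series; mu = 5 gives A_5.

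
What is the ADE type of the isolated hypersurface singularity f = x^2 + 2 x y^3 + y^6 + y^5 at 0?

The Hessian of f at 0 is [[2, 0], [0, 0]] with rank 1, so corank 1. A Groebner basis of the Jacobian ideal J(f) in C{x,y} is {x + y^3, x^2, x*y}; counting standard monomials gives mu = 4. Corank 1: A-series; mu = 4 gives A_4.

A4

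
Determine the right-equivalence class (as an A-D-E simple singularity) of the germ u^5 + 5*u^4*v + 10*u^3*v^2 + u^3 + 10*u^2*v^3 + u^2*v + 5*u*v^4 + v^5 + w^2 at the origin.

The Hessian of f at 0 has rank 1. Corank 2; j^3 = u^2*(u + v) has shape L^2 M (L != M), so D-series; mu = 6 gives D_6.

D_{6}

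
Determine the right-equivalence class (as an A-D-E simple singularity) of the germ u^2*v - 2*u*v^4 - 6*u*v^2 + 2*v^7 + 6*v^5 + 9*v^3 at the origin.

The Hessian of f at 0 is [[0, 0], [0, 0]] with rank 0, so corank 2. A Groebner basis of the Jacobian ideal J(f) in C{u,v} is {u^2/6 + u*v^3 - 4*u*v + 21*v^2/2, -u*v + v^4 + 3*v^2, u^3 - 27*u*v^2 + 54*v^3, u^2*v - 6*u*v^2 + 9*v^3}; counting standard monomials gives mu = 8. Corank 2; j^3 = v*(u - 3*v)^2 has shape L^2 M (L != M), so D-series; mu = 8 gives D_8.

D_{8}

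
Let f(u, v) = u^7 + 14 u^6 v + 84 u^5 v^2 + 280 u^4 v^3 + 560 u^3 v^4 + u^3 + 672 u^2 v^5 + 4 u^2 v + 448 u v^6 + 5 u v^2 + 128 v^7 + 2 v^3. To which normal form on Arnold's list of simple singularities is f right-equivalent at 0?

D8

The Hessian of f at 0 is [[0, 0], [0, 0]] with rank 0, so corank 2. A Groebner basis of the Jacobian ideal J(f) in C{u,v} is {-u*v/7 + v^6 - v^2/7, u*v^2 + v^3, u^2 + 3*u*v + 2*v^2}; counting standard monomials gives mu = 8. Corank 2; j^3 = (u + v)^2*(u + 2*v) has shape L^2 M (L != M), so D-series; mu = 8 gives D_8.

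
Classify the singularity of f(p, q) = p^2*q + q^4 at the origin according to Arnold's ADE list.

D_5

The Hessian of f at 0 is [[0, 0], [0, 0]] with rank 0, so corank 2. A Groebner basis of the Jacobian ideal J(f) in C{p,q} is {p^3, p^2/4 + q^3, p*q}; counting standard monomials gives mu = 5. Corank 2; j^3 = p^2*q has shape L^2 M (L != M), so D-series; mu = 5 gives D_5.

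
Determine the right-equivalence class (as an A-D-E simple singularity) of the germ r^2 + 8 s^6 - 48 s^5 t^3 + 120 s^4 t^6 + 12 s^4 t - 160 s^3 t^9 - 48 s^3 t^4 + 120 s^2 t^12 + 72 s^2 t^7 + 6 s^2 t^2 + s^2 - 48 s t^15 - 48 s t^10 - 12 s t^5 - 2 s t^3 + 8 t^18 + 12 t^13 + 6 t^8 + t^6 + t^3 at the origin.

The Hessian of f at 0 has rank 2. Corank 1: A-series; mu = 2 gives A_2.

A_{2}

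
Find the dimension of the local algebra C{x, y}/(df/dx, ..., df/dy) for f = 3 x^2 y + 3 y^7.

The Hessian of f at 0 is [[0, 0], [0, 0]] with rank 0, so corank 2. A Groebner basis of the Jacobian ideal J(f) in C{x,y} is {x^2/7 + y^6, x^3, x*y}; counting standard monomials gives mu = 8. Corank 2; j^3 = 3*x^2*y has shape L^2 M (L != M), so D-series; mu = 8 gives D_8.

8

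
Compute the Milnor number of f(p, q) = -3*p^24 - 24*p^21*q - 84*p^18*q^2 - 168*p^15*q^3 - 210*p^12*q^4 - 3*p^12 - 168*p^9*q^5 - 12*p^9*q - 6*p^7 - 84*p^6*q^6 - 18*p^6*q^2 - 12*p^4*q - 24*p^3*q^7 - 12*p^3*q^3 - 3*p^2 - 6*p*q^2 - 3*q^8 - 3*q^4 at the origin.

7

The Hessian of f at 0 is [[-6, 0], [0, 0]] with rank 1, so corank 1. A Groebner basis of the Jacobian ideal J(f) in C{p,q} is {p^4, p^3*q, p + q^2}; counting standard monomials gives mu = 7. Corank 1: A-series; mu = 7 gives A_7.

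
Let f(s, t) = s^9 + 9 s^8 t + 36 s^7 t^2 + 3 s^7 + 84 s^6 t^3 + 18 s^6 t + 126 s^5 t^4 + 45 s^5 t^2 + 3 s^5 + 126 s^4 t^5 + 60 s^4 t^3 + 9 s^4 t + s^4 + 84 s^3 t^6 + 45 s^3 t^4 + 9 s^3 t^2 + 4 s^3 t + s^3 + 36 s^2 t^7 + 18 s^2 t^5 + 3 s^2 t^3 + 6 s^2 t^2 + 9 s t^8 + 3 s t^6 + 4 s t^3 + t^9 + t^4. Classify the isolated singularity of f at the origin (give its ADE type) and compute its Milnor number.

The Hessian of f at 0 is [[0, 0], [0, 0]] with rank 0, so corank 2. A Groebner basis of the Jacobian ideal J(f) in C{s,t} is {t^4, s*t^2 + t^3/3, s^2}; counting standard monomials gives mu = 6. Corank 2; j^3 = s^3 is a perfect cube, so E-series; the 4-jet and mu = 6 give E_6.

Type E_{6}, Milnor number mu = 6.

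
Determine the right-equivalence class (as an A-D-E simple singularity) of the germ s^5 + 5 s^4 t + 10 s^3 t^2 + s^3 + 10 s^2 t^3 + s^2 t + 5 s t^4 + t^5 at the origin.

D_{6}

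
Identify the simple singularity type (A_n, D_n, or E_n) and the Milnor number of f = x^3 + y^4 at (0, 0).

Type E_{6}, Milnor number mu = 6.

The Hessian of f at 0 has rank 0. Corank 2; j^3 = x^3 is a perfect cube, so E-series; the 4-jet and mu = 6 give E_6.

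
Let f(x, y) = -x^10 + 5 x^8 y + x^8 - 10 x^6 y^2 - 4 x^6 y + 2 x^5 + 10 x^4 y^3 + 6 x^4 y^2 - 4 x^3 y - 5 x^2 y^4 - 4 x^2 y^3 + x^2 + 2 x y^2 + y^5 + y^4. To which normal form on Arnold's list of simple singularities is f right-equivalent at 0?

A_4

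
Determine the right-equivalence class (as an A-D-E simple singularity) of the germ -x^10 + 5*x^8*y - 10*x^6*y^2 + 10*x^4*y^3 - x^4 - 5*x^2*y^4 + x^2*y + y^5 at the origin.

The Hessian of f at 0 has rank 0. Corank 2; j^3 = x^2*y has shape L^2 M (L != M), so D-series; mu = 6 gives D_6.

D6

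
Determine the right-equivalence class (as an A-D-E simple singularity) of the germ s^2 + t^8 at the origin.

A7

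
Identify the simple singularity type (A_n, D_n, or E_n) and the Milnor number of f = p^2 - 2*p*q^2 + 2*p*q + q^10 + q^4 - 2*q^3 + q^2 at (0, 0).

Type A_{9}, Milnor number mu = 9.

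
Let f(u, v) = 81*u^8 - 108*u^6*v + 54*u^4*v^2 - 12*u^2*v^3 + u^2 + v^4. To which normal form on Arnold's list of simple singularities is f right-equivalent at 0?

The Hessian of f at 0 is [[2, 0], [0, 0]] with rank 1, so corank 1. A Groebner basis of the Jacobian ideal J(f) in C{u,v} is {v^3, u}; counting standard monomials gives mu = 3. Corank 1: A-series; mu = 3 gives A_3.

A3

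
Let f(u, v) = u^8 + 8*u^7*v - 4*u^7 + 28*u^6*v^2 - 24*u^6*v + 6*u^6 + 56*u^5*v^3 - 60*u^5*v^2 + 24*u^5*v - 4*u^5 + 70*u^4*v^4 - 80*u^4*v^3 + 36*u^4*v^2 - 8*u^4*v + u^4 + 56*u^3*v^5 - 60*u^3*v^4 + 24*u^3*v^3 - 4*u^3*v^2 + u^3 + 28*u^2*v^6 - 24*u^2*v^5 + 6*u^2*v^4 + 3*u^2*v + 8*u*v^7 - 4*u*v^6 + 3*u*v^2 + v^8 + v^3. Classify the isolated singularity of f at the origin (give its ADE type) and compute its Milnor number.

Type E_{6}, Milnor number mu = 6.

The Hessian of f at 0 has rank 0. Corank 2; j^3 = (u + v)^3 is a perfect cube, so E-series; the 4-jet and mu = 6 give E_6.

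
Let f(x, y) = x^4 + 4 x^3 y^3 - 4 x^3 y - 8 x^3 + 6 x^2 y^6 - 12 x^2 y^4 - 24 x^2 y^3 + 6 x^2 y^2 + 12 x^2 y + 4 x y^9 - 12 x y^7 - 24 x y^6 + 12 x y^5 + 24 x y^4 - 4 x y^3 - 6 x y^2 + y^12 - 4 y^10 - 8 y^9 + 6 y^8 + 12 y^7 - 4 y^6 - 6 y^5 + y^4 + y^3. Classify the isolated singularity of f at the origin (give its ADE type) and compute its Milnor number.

The Hessian of f at 0 has rank 0. Corank 2; j^3 = -(2*x - y)^3 is a perfect cube, so E-series; the 4-jet and mu = 6 give E_6.

Type E6, Milnor number mu = 6.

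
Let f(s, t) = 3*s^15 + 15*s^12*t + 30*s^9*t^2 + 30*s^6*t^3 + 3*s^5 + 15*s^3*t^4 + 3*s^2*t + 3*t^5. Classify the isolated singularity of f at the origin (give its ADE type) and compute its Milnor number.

Type D6, Milnor number mu = 6.

The Hessian of f at 0 has rank 0. Corank 2; j^3 = 3*s^2*t has shape L^2 M (L != M), so D-series; mu = 6 gives D_6.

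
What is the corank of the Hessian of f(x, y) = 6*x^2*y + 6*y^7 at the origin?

The Hessian at 0 is [[0, 0], [0, 0]] of rank 0; hence corank 2.

2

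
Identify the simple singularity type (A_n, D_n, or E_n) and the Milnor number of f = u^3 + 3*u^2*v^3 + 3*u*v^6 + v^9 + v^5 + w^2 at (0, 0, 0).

Type E_{8}, Milnor number mu = 8.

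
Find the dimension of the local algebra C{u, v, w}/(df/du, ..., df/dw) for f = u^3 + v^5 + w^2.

The Hessian of f at 0 has rank 1. Corank 2; j^3 = u^3 is a perfect cube, so E-series; the 5-jet and mu = 8 give E_8.

8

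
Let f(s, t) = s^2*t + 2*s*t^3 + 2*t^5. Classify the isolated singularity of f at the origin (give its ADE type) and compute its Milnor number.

Type D6, Milnor number mu = 6.

The Hessian of f at 0 has rank 0. Corank 2; j^3 = s^2*t has shape L^2 M (L != M), so D-series; mu = 6 gives D_6.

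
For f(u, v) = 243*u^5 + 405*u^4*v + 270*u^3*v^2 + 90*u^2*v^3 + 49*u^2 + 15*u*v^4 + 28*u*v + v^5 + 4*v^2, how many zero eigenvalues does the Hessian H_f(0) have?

Hessian at 0 has rank 1.

1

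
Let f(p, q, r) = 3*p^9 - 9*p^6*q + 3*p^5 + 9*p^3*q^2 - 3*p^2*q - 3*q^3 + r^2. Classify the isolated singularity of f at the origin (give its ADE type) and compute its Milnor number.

The Hessian of f at 0 has rank 1. Corank 2; j^3 = -3*q*(p^2 + q^2) splits into three distinct lines over C (the quadratic factor has nonzero discriminant), so D_4.

Type D4, Milnor number mu = 4.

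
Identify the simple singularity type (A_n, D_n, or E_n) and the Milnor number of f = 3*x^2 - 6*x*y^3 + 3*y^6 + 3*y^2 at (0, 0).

Type A_1, Milnor number mu = 1.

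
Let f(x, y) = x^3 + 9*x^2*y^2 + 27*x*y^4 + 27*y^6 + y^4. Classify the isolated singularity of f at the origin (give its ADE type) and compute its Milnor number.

The Hessian of f at 0 is [[0, 0], [0, 0]] with rank 0, so corank 2. A Groebner basis of the Jacobian ideal J(f) in C{x,y} is {x^3, x^2*y, x^2/6 + x*y^2, y^3}; counting standard monomials gives mu = 6. Corank 2; j^3 = x^3 is a perfect cube, so E-series; the 4-jet and mu = 6 give E_6.

Type E_{6}, Milnor number mu = 6.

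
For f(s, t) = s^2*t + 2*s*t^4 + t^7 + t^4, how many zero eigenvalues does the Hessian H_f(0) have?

Hessian at 0 has rank 0.

2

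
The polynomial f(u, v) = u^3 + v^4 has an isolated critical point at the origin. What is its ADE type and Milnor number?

Type E_{6}, Milnor number mu = 6.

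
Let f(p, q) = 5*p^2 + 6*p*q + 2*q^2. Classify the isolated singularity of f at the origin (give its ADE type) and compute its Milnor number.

The Hessian of f at 0 has rank 2. Corank 0: nondegenerate Morse point, so A_1.

Type A_{1}, Milnor number mu = 1.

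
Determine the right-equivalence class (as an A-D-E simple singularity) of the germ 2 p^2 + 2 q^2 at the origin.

A_{1}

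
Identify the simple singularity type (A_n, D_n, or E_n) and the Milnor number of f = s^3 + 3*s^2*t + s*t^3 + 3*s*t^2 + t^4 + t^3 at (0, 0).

Type E7, Milnor number mu = 7.

The Hessian of f at 0 has rank 0. Corank 2; j^3 = (s + t)^3 is a perfect cube, so E-series; the 4-jet and mu = 7 give E_7.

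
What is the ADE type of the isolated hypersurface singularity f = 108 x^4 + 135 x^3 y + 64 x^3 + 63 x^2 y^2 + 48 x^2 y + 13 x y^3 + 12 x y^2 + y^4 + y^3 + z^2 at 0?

E_{7}

The Hessian of f at 0 has rank 1. Corank 2; j^3 = (4*x + y)^3 is a perfect cube, so E-series; the 4-jet and mu = 7 give E_7.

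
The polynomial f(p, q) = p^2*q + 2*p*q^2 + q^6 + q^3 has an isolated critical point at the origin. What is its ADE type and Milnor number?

Type D_7, Milnor number mu = 7.

The Hessian of f at 0 is [[0, 0], [0, 0]] with rank 0, so corank 2. A Groebner basis of the Jacobian ideal J(f) in C{p,q} is {p^2/6 + q^5 - q^2/6, p^3 + q^3, p*q + q^2}; counting standard monomials gives mu = 7. Corank 2; j^3 = q*(p + q)^2 has shape L^2 M (L != M), so D-series; mu = 7 gives D_7.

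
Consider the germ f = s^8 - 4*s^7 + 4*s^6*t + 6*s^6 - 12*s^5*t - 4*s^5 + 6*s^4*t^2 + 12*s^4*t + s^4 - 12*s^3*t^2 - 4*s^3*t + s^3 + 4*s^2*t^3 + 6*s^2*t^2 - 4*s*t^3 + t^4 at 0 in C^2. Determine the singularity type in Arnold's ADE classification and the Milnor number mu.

Type E6, Milnor number mu = 6.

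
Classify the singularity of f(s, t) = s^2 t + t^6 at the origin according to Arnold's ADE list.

D_7

The Hessian of f at 0 has rank 0. Corank 2; j^3 = s^2*t has shape L^2 M (L != M), so D-series; mu = 7 gives D_7.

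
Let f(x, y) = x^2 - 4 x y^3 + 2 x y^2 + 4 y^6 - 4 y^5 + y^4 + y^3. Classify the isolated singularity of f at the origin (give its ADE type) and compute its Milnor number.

Type A2, Milnor number mu = 2.

The Hessian of f at 0 has rank 1. Corank 1: A-series; mu = 2 gives A_2.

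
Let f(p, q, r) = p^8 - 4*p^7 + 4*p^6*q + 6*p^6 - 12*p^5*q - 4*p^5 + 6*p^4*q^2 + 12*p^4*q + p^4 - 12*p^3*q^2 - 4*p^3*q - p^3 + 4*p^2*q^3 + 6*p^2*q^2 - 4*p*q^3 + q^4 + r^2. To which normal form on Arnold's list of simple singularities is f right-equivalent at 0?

E_6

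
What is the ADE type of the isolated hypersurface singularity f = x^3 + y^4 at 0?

E_6

The Hessian of f at 0 has rank 0. Corank 2; j^3 = x^3 is a perfect cube, so E-series; the 4-jet and mu = 6 give E_6.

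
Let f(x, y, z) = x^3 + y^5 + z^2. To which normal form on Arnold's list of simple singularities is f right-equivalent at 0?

E_{8}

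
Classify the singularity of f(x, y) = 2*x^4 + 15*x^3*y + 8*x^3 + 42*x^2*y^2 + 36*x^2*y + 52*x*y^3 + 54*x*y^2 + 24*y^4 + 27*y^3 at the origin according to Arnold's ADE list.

E7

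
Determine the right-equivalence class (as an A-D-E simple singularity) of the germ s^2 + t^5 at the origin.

The Hessian of f at 0 has rank 1. Corank 1: A-series; mu = 4 gives A_4.

A_{4}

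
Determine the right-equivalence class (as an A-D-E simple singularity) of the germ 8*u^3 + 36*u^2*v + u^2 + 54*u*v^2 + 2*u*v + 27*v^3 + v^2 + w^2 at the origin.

A2

The Hessian of f at 0 has rank 2. Corank 1: A-series; mu = 2 gives A_2.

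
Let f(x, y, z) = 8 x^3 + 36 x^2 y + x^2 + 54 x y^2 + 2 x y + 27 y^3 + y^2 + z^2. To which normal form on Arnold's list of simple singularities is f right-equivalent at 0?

A_2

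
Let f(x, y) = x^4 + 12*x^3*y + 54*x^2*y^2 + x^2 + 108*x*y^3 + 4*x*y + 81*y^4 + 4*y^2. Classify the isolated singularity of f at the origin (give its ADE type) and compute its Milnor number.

Type A3, Milnor number mu = 3.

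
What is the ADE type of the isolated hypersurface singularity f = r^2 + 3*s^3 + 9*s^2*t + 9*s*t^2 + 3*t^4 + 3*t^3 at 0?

E6

The Hessian of f at 0 has rank 1. Corank 2; j^3 = 3*(s + t)^3 is a perfect cube, so E-series; the 4-jet and mu = 6 give E_6.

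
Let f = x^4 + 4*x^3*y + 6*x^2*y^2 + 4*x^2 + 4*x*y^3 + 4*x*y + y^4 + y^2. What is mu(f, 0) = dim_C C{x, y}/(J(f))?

3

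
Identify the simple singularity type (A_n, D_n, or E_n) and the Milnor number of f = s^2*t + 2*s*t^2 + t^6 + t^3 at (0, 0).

Type D_{7}, Milnor number mu = 7.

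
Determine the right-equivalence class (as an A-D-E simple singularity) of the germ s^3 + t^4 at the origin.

E_{6}

The Hessian of f at 0 has rank 0. Corank 2; j^3 = s^3 is a perfect cube, so E-series; the 4-jet and mu = 6 give E_6.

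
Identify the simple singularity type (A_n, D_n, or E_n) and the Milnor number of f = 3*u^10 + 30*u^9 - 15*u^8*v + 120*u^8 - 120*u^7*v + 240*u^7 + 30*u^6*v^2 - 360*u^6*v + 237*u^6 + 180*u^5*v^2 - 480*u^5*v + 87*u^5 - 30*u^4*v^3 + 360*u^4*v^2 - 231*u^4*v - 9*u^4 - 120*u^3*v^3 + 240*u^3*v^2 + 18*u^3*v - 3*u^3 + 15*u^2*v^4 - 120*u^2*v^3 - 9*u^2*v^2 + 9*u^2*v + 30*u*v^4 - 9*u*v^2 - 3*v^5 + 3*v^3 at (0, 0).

Type E_8, Milnor number mu = 8.

The Hessian of f at 0 has rank 0. Corank 2; j^3 = -3*(u - v)^3 is a perfect cube, so E-series; the 5-jet and mu = 8 give E_8.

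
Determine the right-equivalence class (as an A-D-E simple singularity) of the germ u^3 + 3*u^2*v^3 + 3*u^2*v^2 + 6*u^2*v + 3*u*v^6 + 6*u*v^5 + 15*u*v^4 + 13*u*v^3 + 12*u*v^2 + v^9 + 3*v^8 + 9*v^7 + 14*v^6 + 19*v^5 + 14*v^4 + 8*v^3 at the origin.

E_{7}

The Hessian of f at 0 is [[0, 0], [0, 0]] with rank 0, so corank 2. A Groebner basis of the Jacobian ideal J(f) in C{u,v} is {-u^2 - 4*u*v + v^4 - v^3/3 - 4*v^2, u^3 + 10*u^2 + 40*u*v + 34*v^3/3 + 40*v^2, u^2*v - 11*u^2/3 - 44*u*v/3 - 47*v^3/9 - 44*v^2/3, u^2 + u*v^2 + 4*u*v + 7*v^3/3 + 4*v^2}; counting standard monomials gives mu = 7. Corank 2; j^3 = (u + 2*v)^3 is a perfect cube, so E-series; the 4-jet and mu = 7 give E_7.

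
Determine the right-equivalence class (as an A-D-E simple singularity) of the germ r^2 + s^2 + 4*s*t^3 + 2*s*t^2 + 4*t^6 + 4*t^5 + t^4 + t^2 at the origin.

A_1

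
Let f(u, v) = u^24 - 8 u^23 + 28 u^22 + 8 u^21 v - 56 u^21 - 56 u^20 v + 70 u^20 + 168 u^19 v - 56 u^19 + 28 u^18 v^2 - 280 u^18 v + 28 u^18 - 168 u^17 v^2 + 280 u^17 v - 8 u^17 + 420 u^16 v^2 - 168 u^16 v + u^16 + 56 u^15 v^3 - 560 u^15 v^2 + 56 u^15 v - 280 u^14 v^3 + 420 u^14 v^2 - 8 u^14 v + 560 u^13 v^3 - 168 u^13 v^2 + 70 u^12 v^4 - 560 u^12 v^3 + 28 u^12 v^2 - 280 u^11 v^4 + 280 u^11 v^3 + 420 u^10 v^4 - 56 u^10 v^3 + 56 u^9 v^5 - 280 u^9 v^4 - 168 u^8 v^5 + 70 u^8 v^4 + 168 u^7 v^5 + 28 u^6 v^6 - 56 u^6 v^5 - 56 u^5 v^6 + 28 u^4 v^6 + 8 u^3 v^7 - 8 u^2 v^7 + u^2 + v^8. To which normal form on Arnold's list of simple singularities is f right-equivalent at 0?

A7

The Hessian of f at 0 has rank 1. Corank 1: A-series; mu = 7 gives A_7.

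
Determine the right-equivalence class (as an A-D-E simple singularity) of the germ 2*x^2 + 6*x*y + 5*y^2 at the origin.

A1

The Hessian of f at 0 has rank 2. Corank 0: nondegenerate Morse point, so A_1.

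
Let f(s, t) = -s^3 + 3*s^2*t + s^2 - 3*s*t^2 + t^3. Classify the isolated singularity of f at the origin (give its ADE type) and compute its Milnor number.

Type A2, Milnor number mu = 2.

The Hessian of f at 0 has rank 1. Corank 1: A-series; mu = 2 gives A_2.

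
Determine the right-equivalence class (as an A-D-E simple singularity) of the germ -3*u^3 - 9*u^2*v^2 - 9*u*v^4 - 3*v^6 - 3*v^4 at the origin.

The Hessian of f at 0 is [[0, 0], [0, 0]] with rank 0, so corank 2. A Groebner basis of the Jacobian ideal J(f) in C{u,v} is {u^3, u^2*v, u^2/2 + u*v^2, v^3}; counting standard monomials gives mu = 6. Corank 2; j^3 = -3*u^3 is a perfect cube, so E-series; the 4-jet and mu = 6 give E_6.

E6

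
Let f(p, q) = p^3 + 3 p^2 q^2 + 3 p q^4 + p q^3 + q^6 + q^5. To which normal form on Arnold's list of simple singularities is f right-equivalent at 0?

E_{7}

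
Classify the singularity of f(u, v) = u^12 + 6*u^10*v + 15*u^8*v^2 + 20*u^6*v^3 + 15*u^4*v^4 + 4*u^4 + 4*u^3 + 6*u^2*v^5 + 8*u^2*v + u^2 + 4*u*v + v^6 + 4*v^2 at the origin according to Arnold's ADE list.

The Hessian of f at 0 is [[2, 4], [4, 8]] with rank 1, so corank 1. A Groebner basis of the Jacobian ideal J(f) in C{u,v} is {u*v^2 - 3*u*v/4 + u/16 - v^2 + v/8, 5*u*v/8 - u/16 + v^3 + 3*v^2/4 - v/8, u^2 + u/2 + v}; counting standard monomials gives mu = 5. Corank 1: A-series; mu = 5 gives A_5.

A_5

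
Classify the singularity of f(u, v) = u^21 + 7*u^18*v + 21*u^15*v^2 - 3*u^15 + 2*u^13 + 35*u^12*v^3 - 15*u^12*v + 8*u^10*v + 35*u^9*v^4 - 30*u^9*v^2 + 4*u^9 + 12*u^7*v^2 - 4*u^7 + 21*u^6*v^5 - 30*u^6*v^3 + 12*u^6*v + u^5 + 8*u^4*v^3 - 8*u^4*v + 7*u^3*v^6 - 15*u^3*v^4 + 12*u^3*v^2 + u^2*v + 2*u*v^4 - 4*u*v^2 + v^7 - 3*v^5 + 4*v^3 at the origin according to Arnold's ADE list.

The Hessian of f at 0 has rank 0. Corank 2; j^3 = v*(u - 2*v)^2 has shape L^2 M (L != M), so D-series; mu = 6 gives D_6.

D_6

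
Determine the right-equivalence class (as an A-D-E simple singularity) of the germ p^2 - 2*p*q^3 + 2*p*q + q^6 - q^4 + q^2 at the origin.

A_{3}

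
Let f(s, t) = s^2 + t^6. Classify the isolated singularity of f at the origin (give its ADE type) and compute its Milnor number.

The Hessian of f at 0 has rank 1. Corank 1: A-series; mu = 5 gives A_5.

Type A_{5}, Milnor number mu = 5.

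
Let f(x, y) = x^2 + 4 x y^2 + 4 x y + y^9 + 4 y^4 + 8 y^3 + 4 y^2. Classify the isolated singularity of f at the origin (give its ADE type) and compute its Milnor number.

Type A_8, Milnor number mu = 8.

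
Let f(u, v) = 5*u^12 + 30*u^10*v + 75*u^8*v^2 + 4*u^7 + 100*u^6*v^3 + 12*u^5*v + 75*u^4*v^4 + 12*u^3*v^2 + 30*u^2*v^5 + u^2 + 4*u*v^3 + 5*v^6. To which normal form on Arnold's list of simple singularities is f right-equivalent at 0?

The Hessian of f at 0 has rank 1. Corank 1: A-series; mu = 5 gives A_5.

A_5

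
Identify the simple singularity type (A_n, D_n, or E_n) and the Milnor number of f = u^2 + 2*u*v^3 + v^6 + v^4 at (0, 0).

Type A_3, Milnor number mu = 3.

The Hessian of f at 0 is [[2, 0], [0, 0]] with rank 1, so corank 1. A Groebner basis of the Jacobian ideal J(f) in C{u,v} is {v^3, u}; counting standard monomials gives mu = 3. Corank 1: A-series; mu = 3 gives A_3.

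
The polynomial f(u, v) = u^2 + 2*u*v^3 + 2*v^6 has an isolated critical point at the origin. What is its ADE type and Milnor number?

Type A_5, Milnor number mu = 5.

The Hessian of f at 0 has rank 1. Corank 1: A-series; mu = 5 gives A_5.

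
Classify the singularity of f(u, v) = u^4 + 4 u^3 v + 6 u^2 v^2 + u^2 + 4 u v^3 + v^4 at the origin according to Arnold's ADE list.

The Hessian of f at 0 has rank 1. Corank 1: A-series; mu = 3 gives A_3.

A3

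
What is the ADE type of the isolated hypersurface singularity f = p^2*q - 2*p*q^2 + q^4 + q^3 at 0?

The Hessian of f at 0 has rank 0. Corank 2; j^3 = q*(p - q)^2 has shape L^2 M (L != M), so D-series; mu = 5 gives D_5.

D_{5}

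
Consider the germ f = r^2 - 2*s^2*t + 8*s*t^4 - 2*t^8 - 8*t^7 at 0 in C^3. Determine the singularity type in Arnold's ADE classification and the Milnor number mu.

Type D_{9}, Milnor number mu = 9.

The Hessian of f at 0 is [[0, 0, 0], [0, 0, 0], [0, 0, 2]] with rank 1, so corank 2. A Groebner basis of the Jacobian ideal J(f) in C{s,t,r} is {s^2*t^2, -s^2*t - s^2/2 + s*t^3, -s*t/2 + t^4, s^3, r}; counting standard monomials gives mu = 9. Corank 2; j^3 = -2*s^2*t has shape L^2 M (L != M), so D-series; mu = 9 gives D_9.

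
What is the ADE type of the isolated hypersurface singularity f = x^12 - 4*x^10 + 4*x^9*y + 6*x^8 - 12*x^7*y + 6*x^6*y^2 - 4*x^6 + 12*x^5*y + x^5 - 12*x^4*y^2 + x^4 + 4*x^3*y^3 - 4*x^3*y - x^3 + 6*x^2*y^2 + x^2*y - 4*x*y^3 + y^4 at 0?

D_5

The Hessian of f at 0 has rank 0. Corank 2; j^3 = -x^2*(x - y) has shape L^2 M (L != M), so D-series; mu = 5 gives D_5.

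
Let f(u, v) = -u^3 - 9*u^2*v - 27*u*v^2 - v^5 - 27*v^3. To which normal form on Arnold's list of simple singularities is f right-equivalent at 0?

The Hessian of f at 0 has rank 0. Corank 2; j^3 = -(u + 3*v)^3 is a perfect cube, so E-series; the 5-jet and mu = 8 give E_8.

E_8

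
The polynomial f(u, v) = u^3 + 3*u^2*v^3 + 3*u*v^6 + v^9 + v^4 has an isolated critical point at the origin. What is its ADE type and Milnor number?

The Hessian of f at 0 has rank 0. Corank 2; j^3 = u^3 is a perfect cube, so E-series; the 4-jet and mu = 6 give E_6.

Type E_6, Milnor number mu = 6.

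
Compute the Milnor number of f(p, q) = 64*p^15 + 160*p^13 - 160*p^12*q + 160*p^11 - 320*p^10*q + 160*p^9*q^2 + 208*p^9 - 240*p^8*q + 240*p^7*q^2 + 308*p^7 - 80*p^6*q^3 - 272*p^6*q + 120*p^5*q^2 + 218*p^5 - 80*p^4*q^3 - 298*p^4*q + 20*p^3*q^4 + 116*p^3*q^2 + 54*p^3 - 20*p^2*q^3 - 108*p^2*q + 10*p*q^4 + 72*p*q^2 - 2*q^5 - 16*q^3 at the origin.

The Hessian of f at 0 has rank 0. Corank 2; j^3 = 2*(3*p - 2*q)^3 is a perfect cube, so E-series; the 5-jet and mu = 8 give E_8.

8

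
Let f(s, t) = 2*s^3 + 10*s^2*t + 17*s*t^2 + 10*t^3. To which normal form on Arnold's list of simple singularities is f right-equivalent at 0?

The Hessian of f at 0 has rank 0. Corank 2; j^3 = (s + 2*t)*(2*s^2 + 6*s*t + 5*t^2) splits into three distinct lines over C (the quadratic factor has nonzero discriminant), so D_4.

D_{4}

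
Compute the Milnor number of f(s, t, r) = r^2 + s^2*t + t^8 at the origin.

The Hessian of f at 0 has rank 1. Corank 2; j^3 = s^2*t has shape L^2 M (L != M), so D-series; mu = 9 gives D_9.

9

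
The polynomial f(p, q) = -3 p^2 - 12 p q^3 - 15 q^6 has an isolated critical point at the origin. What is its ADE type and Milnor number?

The Hessian of f at 0 is [[-6, 0], [0, 0]] with rank 1, so corank 1. A Groebner basis of the Jacobian ideal J(f) in C{p,q} is {p*q^2, p/2 + q^3, p^2}; counting standard monomials gives mu = 5. Corank 1: A-series; mu = 5 gives A_5.

Type A_{5}, Milnor number mu = 5.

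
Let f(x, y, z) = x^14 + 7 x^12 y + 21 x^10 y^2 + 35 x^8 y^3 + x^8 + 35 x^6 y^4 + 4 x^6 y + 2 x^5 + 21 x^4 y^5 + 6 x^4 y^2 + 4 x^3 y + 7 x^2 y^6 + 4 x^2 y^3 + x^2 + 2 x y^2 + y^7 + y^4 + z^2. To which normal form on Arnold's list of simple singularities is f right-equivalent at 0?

The Hessian of f at 0 has rank 2. Corank 1: A-series; mu = 6 gives A_6.

A_{6}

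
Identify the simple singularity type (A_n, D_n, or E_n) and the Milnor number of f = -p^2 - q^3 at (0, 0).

Type A_{2}, Milnor number mu = 2.

The Hessian of f at 0 has rank 1. Corank 1: A-series; mu = 2 gives A_2.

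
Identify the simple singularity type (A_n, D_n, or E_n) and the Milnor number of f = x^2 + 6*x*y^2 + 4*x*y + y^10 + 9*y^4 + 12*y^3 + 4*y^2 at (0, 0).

Type A_9, Milnor number mu = 9.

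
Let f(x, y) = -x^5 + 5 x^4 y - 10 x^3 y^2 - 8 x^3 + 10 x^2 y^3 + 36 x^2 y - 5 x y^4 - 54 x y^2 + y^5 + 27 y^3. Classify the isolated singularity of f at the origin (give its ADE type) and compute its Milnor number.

Type E_{8}, Milnor number mu = 8.

The Hessian of f at 0 has rank 0. Corank 2; j^3 = -(2*x - 3*y)^3 is a perfect cube, so E-series; the 5-jet and mu = 8 give E_8.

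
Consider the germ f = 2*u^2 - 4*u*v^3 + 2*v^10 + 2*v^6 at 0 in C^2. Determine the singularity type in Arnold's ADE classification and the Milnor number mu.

The Hessian of f at 0 has rank 1. Corank 1: A-series; mu = 9 gives A_9.

Type A_{9}, Milnor number mu = 9.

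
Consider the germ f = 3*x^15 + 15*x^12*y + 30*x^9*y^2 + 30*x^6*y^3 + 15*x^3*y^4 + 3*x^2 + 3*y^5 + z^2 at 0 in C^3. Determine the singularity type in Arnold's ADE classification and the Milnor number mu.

Type A_{4}, Milnor number mu = 4.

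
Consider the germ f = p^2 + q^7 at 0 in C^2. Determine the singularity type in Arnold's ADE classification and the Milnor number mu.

The Hessian of f at 0 has rank 1. Corank 1: A-series; mu = 6 gives A_6.

Type A_6, Milnor number mu = 6.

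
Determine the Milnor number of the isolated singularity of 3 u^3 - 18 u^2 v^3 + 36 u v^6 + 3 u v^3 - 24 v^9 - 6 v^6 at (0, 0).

7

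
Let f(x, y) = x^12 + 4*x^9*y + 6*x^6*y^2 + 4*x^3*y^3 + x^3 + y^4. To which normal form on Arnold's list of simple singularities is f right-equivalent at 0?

E_{6}

The Hessian of f at 0 has rank 0. Corank 2; j^3 = x^3 is a perfect cube, so E-series; the 4-jet and mu = 6 give E_6.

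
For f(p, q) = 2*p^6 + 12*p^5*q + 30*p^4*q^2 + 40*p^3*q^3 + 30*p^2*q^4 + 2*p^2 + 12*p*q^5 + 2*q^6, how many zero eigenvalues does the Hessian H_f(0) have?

1

The Hessian at 0 is [[4, 0], [0, 0]] of rank 1; hence corank 1.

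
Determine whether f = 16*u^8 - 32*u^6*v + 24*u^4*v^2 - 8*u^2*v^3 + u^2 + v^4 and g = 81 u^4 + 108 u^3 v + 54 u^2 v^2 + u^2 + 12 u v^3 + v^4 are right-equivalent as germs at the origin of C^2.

The Hessian of f at 0 has rank 1. Corank 1: A-series; mu = 3 gives A_3. The Hessian of g at 0 has rank 1. Corank 1: A-series; mu = 3 gives A_3. Both have type A_3, hence right-equivalent.

Yes.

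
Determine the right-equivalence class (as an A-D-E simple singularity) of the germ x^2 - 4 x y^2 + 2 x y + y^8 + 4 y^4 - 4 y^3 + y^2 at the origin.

The Hessian of f at 0 has rank 1. Corank 1: A-series; mu = 7 gives A_7.

A7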